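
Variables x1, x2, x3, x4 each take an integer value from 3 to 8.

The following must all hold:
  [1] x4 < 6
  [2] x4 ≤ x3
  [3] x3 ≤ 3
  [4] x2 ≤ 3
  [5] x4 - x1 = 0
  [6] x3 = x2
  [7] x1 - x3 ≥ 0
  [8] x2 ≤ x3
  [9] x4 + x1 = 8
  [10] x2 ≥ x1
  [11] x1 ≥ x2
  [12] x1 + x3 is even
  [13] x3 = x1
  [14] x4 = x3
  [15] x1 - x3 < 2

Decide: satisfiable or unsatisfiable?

From constraints 2 and 3: x4 ≤ x3 ≤ 3. From constraints 4 and 10: x1 ≤ x2 ≤ 3. Hence x4 + x1 ≤ 6. But constraint 9 requires x4 + x1 = 8, and 8 > 6. Contradiction.

Unsatisfiable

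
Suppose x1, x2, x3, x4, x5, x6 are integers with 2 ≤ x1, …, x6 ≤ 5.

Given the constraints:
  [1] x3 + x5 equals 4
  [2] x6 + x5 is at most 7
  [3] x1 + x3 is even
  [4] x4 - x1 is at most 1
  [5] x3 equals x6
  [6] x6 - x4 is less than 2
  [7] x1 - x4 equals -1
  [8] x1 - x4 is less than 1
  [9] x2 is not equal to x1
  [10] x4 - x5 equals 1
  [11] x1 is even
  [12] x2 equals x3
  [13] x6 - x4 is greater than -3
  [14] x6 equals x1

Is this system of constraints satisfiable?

Unsatisfiable

From constraints 5, 12, and 14, x2 = x3 = x6 = x1, so x2 = x1. But constraint 9 says x2 ≠ x1. Contradiction.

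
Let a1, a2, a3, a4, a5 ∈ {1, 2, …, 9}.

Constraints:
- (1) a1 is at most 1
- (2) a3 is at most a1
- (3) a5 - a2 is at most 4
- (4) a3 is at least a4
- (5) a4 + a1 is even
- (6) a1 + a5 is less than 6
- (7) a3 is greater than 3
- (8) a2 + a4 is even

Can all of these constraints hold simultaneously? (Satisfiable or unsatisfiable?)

From constraint 7: a3 ≥ 4. From constraints 1 and 2: a3 ≤ a1 and a1 ≤ 1, so a3 ≤ 1. But 1 < 4, so no value of a3 works.

Unsatisfiable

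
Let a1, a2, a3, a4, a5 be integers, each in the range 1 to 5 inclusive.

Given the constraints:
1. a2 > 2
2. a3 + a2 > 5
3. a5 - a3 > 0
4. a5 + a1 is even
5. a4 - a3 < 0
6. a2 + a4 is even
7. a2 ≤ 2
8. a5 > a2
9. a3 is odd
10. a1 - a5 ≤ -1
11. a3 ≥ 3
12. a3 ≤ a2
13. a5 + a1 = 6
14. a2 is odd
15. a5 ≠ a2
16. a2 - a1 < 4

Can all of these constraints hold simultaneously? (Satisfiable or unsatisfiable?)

Unsatisfiable

From constraint 11: a3 ≥ 3. From constraints 7 and 12: a3 ≤ a2 and a2 ≤ 2, so a3 ≤ 2. But 2 < 3, so no value of a3 works.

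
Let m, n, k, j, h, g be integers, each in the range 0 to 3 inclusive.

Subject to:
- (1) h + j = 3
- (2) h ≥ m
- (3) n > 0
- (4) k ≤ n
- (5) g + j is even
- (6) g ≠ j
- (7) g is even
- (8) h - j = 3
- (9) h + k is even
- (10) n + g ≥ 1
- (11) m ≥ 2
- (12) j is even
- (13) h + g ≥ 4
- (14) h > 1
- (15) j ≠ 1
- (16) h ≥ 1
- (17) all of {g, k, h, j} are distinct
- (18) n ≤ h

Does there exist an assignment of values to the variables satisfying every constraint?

Satisfiable

Try m = 3, n = 2, k = 1, j = 0, h = 3, g = 2.
Check constraint 1: h + j = 3; constraint 8: h - j = 3. The remaining constraints are straightforward to verify.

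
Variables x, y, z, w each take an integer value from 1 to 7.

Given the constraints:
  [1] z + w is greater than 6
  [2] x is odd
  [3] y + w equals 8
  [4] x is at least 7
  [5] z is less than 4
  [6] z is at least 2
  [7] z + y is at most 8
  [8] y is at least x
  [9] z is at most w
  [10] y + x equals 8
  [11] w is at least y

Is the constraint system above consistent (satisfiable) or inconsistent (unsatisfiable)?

Unsatisfiable

From constraint 6: z ≥ 2. From constraints 4 and 8: y ≥ x ≥ 7. Hence z + y ≥ 9. But constraint 7 requires z + y ≤ 8, and 8 < 9. Contradiction.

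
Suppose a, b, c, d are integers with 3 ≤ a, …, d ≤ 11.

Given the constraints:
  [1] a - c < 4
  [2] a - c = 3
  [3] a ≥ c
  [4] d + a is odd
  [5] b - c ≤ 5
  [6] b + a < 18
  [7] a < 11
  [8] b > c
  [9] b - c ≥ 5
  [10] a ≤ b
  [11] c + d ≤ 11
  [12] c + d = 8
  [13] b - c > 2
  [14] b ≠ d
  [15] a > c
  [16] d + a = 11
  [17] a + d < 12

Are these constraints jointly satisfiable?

Satisfiable

One satisfying assignment is a = 7, b = 9, c = 4, d = 4.
For the less obvious constraints — constraint 1: a - c = 3; constraint 2: a - c = 3; constraint 5: b - c = 5 — and the others hold by inspection.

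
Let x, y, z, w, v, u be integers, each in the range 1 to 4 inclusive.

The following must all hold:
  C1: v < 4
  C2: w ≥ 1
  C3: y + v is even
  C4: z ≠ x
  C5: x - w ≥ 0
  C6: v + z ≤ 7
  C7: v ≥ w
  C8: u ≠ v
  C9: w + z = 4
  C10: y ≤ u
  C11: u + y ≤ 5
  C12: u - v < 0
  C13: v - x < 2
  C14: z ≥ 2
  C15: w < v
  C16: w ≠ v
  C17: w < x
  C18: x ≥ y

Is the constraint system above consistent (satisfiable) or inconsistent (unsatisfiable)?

Satisfiable

The assignment x = 4, y = 1, z = 3, w = 1, v = 3, u = 2 works:
  constraint 5 holds since x - w = 3.
  constraint 6 holds since v + z = 6.
The rest check out directly.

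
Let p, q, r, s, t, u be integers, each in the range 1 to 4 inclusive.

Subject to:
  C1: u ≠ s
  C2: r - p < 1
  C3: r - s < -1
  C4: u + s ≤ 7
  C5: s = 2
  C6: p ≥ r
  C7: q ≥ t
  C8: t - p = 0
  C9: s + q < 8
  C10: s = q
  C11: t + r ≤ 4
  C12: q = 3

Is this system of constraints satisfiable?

Unsatisfiable

Constraint 5 fixes s = 2 and constraint 12 fixes q = 3, but constraint 10 requires s = q. Since 2 ≠ 3, contradiction.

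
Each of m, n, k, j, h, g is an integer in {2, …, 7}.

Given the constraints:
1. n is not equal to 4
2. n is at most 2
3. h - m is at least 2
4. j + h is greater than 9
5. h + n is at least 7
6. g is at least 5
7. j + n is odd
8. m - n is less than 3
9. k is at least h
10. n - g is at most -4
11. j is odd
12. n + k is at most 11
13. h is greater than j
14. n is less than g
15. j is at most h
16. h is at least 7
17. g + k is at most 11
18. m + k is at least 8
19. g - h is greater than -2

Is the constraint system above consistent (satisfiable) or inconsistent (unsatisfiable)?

Unsatisfiable

From constraint 6: g ≥ 5. From constraints 9 and 16: k ≥ h ≥ 7. Hence g + k ≥ 12. But constraint 17 requires g + k ≤ 11, and 11 < 12. Contradiction.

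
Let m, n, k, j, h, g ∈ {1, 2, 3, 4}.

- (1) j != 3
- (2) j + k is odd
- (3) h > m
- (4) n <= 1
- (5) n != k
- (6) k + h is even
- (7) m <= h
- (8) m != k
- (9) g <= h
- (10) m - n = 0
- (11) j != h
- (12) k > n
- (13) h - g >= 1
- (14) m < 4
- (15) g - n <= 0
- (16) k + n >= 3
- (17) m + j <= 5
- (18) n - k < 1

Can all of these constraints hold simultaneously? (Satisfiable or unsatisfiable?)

Satisfiable

Try m = 1, n = 1, k = 2, j = 1, h = 2, g = 1.
Check constraint 10: m - n = 0; constraint 13: h - g = 1. The remaining constraints are straightforward to verify.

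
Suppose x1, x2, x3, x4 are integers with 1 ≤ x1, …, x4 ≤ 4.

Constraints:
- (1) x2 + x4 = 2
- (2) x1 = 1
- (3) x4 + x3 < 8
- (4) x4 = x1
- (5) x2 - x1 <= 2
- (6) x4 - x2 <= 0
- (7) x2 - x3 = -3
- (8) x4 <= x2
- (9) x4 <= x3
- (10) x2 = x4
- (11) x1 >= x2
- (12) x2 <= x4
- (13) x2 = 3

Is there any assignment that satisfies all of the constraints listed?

Constraint 13 fixes x2 = 3 and constraint 2 fixes x1 = 1. Constraints 4 and 10 give x2 = x4 = x1, so x2 = x1. But 3 ≠ 1 — contradiction.

Unsatisfiable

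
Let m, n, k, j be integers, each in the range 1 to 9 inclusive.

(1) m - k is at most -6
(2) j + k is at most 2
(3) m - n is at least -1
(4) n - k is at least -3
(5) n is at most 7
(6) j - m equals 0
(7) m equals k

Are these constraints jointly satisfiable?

Constraints 1, 3, and 4 give n − k ≥ -3, k − m ≥ 6, m − n ≥ -1.
Adding all 3 inequalities: the left sides telescope to 0, and the right sides sum to (-3) + 6 + (-1) = 2. So 0 ≥ 2, which is false.

Unsatisfiable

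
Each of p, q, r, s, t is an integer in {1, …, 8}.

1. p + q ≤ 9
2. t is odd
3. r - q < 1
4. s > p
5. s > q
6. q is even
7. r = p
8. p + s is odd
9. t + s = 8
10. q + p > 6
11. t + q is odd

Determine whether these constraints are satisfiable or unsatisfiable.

The assignment p = 4, q = 4, r = 4, s = 5, t = 3 works:
  constraint 1 holds since p + q = 8.
  constraint 3 holds since r - q = 0.
  constraint 9 holds since t + s = 8.
The rest check out directly.

Satisfiable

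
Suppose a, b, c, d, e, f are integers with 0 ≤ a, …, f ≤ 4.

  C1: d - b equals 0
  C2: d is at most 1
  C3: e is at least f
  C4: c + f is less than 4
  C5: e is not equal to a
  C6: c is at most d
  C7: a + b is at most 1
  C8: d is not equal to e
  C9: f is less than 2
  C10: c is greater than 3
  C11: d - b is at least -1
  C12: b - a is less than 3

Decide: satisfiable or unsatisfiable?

From constraint 10: c ≥ 4. From constraints 2 and 6: c ≤ d and d ≤ 1, so c ≤ 1. But 1 < 4, so no value of c works.

Unsatisfiable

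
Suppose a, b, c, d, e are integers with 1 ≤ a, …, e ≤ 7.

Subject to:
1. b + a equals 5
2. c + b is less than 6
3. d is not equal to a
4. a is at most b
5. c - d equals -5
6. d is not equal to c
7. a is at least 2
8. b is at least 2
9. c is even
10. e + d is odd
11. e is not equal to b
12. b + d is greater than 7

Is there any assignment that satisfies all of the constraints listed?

Satisfiable

Try a = 2, b = 3, c = 2, d = 7, e = 6.
Check constraint 1: b + a = 5; constraint 2: c + b = 5; constraint 5: c - d = -5. The remaining constraints are straightforward to verify.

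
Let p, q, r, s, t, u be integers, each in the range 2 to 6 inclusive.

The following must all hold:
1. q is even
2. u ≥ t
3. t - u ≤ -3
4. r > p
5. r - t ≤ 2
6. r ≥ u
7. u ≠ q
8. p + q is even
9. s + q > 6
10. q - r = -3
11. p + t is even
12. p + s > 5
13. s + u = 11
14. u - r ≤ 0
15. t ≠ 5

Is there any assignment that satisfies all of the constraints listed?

Constraints 3, 5, and 14 give u − t ≥ 3, t − r ≥ -2, r − u ≥ 0.
Adding all 3 inequalities: the left sides telescope to 0, and the right sides sum to 3 + (-2) + 0 = 1. So 0 ≥ 1, which is false.

Unsatisfiable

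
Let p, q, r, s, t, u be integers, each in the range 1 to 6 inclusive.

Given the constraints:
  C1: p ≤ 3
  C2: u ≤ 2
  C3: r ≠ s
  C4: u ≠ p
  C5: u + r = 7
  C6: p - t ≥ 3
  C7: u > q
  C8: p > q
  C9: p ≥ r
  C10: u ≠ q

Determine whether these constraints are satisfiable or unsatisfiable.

Unsatisfiable

From constraint 2: u ≤ 2. From constraints 1 and 9: r ≤ p ≤ 3. Hence u + r ≤ 5. But constraint 5 requires u + r = 7, and 7 > 5. Contradiction.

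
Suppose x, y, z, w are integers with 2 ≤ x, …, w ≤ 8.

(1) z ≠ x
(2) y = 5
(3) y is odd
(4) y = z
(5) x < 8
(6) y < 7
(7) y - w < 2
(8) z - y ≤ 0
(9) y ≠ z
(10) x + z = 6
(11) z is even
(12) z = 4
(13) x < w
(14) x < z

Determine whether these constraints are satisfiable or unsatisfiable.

Unsatisfiable

Constraint 2 fixes y = 5 and constraint 12 fixes z = 4, but constraint 4 requires y = z. Since 5 ≠ 4, contradiction.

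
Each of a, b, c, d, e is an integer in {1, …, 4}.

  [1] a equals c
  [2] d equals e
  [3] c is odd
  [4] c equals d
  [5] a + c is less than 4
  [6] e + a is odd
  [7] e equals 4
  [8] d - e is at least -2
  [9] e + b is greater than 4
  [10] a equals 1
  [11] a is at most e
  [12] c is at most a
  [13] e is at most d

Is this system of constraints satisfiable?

Unsatisfiable

Constraint 10 fixes a = 1 and constraint 7 fixes e = 4. Constraints 1, 2, and 4 give a = c = d = e, so a = e. But 1 ≠ 4 — contradiction.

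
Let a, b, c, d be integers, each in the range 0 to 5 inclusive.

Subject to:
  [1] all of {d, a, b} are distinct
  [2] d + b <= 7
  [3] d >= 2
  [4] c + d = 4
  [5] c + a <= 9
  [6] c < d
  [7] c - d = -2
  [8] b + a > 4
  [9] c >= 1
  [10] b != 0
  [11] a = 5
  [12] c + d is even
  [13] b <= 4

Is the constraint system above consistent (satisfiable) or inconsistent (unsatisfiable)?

Satisfiable

Try a = 5, b = 2, c = 1, d = 3.
Check constraint 2: d + b = 5; constraint 4: c + d = 4. The remaining constraints are straightforward to verify.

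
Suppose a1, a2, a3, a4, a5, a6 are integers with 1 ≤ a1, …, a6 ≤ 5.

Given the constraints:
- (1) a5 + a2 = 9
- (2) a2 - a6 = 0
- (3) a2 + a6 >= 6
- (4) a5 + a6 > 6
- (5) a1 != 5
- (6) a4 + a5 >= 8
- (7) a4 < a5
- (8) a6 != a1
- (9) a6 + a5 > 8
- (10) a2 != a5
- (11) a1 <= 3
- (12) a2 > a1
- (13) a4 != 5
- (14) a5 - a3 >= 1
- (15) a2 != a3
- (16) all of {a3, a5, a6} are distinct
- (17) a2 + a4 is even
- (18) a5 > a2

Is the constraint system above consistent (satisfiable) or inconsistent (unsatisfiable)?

Satisfiable

The assignment a1 = 1, a2 = 4, a3 = 2, a4 = 4, a5 = 5, a6 = 4 works:
  constraint 1 holds since a5 + a2 = 9.
  constraint 2 holds since a2 - a6 = 0.
The rest check out directly.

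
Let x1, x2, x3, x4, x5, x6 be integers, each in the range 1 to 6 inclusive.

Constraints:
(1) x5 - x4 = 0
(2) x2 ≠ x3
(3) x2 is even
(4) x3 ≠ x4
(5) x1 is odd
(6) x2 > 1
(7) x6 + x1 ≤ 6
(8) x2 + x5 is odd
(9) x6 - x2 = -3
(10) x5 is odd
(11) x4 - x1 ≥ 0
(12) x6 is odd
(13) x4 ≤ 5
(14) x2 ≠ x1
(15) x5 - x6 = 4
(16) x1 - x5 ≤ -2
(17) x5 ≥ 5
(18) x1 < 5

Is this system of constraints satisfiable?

The assignment x1 = 3, x2 = 4, x3 = 6, x4 = 5, x5 = 5, x6 = 1 works:
  constraint 1 holds since x5 - x4 = 0.
  constraint 7 holds since x6 + x1 = 4.
  constraint 9 holds since x6 - x2 = -3.
The rest check out directly.

Satisfiable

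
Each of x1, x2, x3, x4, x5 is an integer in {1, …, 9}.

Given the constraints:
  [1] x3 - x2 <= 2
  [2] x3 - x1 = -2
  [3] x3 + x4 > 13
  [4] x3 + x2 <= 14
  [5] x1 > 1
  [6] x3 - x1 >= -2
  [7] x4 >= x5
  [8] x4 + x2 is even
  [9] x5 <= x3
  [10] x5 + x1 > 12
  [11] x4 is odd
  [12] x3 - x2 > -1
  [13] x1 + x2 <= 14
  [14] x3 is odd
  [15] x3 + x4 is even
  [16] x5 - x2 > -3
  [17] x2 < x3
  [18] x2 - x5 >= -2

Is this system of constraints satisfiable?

One satisfying assignment is x1 = 9, x2 = 5, x3 = 7, x4 = 9, x5 = 4.
For the less obvious constraints — constraint 1: x3 - x2 = 2; constraint 2: x3 - x1 = -2 — and the others hold by inspection.

Satisfiable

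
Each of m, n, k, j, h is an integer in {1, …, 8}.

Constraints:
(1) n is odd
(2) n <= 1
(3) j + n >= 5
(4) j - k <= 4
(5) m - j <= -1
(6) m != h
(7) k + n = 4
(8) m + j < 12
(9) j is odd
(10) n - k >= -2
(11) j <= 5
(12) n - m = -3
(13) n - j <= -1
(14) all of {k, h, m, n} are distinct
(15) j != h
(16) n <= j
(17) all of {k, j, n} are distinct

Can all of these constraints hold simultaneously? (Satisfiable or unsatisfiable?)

The assignment m = 4, n = 1, k = 3, j = 5, h = 2 works:
  constraint 3 holds since j + n = 6.
  constraint 4 holds since j - k = 2.
The rest check out directly.

Satisfiable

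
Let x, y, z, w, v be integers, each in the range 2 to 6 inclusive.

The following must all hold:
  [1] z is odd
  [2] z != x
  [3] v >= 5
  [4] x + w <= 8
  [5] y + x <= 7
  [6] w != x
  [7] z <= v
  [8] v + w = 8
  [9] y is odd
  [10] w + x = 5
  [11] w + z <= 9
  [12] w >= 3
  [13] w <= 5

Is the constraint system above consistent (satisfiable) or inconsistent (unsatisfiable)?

Try x = 2, y = 3, z = 5, w = 3, v = 5.
Check constraint 4: x + w = 5; constraint 5: y + x = 5; constraint 8: v + w = 8. The remaining constraints are straightforward to verify.

Satisfiable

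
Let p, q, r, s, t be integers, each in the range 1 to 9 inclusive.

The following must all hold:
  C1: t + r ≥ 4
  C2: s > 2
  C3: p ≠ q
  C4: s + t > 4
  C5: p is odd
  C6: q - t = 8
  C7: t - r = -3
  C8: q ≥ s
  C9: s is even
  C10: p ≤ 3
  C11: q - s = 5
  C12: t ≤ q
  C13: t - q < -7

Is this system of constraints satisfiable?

Satisfiable

Take p = 1, q = 9, r = 4, s = 4, t = 1. Then constraint 1: t + r = 5; constraint 4: s + t = 5, and every other listed constraint is also met.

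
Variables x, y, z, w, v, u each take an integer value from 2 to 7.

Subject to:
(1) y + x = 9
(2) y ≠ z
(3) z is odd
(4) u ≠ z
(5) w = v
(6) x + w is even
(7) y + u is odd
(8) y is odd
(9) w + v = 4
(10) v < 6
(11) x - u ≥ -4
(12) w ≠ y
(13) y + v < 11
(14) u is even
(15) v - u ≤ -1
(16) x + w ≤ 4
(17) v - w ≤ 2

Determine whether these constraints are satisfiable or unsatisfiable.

Try x = 2, y = 7, z = 3, w = 2, v = 2, u = 4.
Check constraint 1: y + x = 9; constraint 9: w + v = 4. The remaining constraints are straightforward to verify.

Satisfiable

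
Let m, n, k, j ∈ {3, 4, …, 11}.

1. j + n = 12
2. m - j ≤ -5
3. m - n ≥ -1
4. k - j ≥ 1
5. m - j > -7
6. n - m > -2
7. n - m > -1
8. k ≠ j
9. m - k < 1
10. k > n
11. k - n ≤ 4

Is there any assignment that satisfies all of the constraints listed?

Constraints 2, 3, 4, and 11 give j − m ≥ 5, m − n ≥ -1, n − k ≥ -4, k − j ≥ 1.
Adding all 4 inequalities: the left sides telescope to 0, and the right sides sum to 5 + (-1) + (-4) + 1 = 1. So 0 ≥ 1, which is false.

Unsatisfiable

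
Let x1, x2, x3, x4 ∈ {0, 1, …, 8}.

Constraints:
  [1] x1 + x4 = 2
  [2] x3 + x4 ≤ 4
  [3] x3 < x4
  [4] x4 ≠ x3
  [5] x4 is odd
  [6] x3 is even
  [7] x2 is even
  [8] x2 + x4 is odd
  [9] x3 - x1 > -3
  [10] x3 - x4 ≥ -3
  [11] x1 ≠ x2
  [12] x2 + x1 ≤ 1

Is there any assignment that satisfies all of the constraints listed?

Satisfiable

Take x1 = 1, x2 = 0, x3 = 0, x4 = 1. Then constraint 1: x1 + x4 = 2; constraint 2: x3 + x4 = 1, and every other listed constraint is also met.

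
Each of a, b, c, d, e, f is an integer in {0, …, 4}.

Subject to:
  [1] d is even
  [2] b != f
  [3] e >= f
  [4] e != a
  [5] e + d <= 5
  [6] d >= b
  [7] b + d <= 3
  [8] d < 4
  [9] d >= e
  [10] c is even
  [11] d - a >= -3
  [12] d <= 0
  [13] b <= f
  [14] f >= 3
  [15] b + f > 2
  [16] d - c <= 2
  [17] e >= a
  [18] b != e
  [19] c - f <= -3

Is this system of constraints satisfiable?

Unsatisfiable

From constraints 3 and 14: e ≥ f and f ≥ 3, so e ≥ 3. From constraints 9 and 12: e ≤ d and d ≤ 0, so e ≤ 0. But 0 < 3, so no value of e works.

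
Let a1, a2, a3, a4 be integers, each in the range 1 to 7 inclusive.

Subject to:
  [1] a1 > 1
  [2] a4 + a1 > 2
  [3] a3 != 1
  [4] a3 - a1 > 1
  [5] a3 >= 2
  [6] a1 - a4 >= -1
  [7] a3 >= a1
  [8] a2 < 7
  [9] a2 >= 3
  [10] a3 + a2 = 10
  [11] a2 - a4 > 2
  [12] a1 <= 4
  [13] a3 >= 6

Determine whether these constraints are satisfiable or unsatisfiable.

Satisfiable

Try a1 = 3, a2 = 4, a3 = 6, a4 = 1.
Check constraint 2: a4 + a1 = 4; constraint 4: a3 - a1 = 3. The remaining constraints are straightforward to verify.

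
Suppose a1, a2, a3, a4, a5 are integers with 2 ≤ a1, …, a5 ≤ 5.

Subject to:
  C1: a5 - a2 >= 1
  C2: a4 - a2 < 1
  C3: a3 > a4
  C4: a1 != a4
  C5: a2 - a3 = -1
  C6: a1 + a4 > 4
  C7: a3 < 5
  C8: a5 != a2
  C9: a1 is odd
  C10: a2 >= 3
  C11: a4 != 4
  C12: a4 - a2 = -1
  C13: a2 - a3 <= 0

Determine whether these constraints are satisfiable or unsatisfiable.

Satisfiable

The assignment a1 = 3, a2 = 3, a3 = 4, a4 = 2, a5 = 4 works:
  constraint 1 holds since a5 - a2 = 1.
  constraint 2 holds since a4 - a2 = -1.
The rest check out directly.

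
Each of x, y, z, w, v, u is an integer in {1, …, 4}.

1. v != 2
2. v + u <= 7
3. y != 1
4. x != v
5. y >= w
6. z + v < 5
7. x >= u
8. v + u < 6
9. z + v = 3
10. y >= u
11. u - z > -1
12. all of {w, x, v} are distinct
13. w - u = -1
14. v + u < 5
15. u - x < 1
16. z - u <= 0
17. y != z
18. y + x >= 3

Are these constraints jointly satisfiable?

Satisfiable

Try x = 3, y = 3, z = 2, w = 2, v = 1, u = 3.
Check constraint 2: v + u = 4; constraint 6: z + v = 3. The remaining constraints are straightforward to verify.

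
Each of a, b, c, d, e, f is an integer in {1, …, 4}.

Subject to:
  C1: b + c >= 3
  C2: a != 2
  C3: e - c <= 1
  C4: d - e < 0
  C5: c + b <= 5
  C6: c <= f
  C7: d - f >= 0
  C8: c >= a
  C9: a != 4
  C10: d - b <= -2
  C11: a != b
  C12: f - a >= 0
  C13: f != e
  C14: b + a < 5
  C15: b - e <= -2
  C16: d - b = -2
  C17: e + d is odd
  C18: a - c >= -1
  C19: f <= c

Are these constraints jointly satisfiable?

Constraints 3, 7, 10, 12, 15, and 18 give d − f ≥ 0, f − a ≥ 0, a − c ≥ -1, c − e ≥ -1, e − b ≥ 2, b − d ≥ 2.
Adding all 6 inequalities: the left sides telescope to 0, and the right sides sum to 0 + 0 + (-1) + (-1) + 2 + 2 = 2. So 0 ≥ 2, which is false.

Unsatisfiable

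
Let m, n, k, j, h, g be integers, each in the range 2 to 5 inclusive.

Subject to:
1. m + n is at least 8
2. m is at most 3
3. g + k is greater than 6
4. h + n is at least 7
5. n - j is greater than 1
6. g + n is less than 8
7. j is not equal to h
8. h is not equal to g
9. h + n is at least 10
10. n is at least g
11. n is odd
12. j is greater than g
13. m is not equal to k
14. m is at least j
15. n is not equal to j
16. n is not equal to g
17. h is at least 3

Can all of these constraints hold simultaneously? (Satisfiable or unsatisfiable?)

One satisfying assignment is m = 3, n = 5, k = 5, j = 3, h = 5, g = 2.
For the less obvious constraints — constraint 1: m + n = 8; constraint 3: g + k = 7 — and the others hold by inspection.

Satisfiable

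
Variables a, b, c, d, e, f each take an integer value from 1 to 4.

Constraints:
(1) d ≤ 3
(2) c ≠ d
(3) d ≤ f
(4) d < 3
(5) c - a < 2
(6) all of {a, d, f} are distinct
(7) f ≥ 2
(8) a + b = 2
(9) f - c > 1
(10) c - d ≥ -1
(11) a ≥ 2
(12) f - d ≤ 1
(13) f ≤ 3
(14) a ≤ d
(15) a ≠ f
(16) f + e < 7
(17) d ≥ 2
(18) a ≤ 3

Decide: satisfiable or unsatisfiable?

Unsatisfiable

Constraints 1, 7, 11, 13, 17, and 18 confine each of a, d, f to the 2 values {2, 3}.
Constraint 6 requires all 3 of them to be distinct, but only 2 values are available — impossible by the pigeonhole principle.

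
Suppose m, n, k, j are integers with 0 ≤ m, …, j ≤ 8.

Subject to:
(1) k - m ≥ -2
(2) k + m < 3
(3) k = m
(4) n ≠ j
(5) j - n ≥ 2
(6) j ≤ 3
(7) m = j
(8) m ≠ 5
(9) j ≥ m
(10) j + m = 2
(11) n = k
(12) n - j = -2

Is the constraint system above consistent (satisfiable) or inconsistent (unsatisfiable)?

From constraints 3, 7, and 11, n = k = m = j, so n = j. But constraint 4 says n ≠ j. Contradiction.

Unsatisfiable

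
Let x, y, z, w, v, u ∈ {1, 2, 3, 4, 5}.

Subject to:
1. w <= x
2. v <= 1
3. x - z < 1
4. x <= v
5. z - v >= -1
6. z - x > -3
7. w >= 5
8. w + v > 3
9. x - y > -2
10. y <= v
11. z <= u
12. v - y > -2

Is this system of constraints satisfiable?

Unsatisfiable

From constraints 1 and 7: x ≥ w and w ≥ 5, so x ≥ 5. From constraints 2 and 4: x ≤ v and v ≤ 1, so x ≤ 1. But 1 < 5, so no value of x works.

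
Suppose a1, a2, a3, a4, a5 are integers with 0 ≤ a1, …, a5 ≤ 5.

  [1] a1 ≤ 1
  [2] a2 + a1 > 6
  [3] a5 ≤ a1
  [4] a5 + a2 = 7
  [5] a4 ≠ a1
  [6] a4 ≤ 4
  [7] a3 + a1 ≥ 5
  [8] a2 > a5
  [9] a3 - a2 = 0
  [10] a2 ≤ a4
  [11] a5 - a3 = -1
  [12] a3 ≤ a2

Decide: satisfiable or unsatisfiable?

Unsatisfiable

From constraints 1 and 3: a5 ≤ a1 ≤ 1. From constraints 6 and 10: a2 ≤ a4 ≤ 4. Hence a5 + a2 ≤ 5. But constraint 4 requires a5 + a2 = 7, and 7 > 5. Contradiction.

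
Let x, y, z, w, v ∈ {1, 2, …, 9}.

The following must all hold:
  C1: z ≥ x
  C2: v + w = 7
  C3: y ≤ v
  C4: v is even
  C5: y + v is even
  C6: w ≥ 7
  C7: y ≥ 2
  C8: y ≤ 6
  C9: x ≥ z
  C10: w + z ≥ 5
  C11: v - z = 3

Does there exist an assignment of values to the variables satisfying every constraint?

From constraints 3 and 7: v ≥ y ≥ 2. From constraint 6: w ≥ 7. Hence v + w ≥ 9. But constraint 2 requires v + w = 7, and 7 < 9. Contradiction.

Unsatisfiable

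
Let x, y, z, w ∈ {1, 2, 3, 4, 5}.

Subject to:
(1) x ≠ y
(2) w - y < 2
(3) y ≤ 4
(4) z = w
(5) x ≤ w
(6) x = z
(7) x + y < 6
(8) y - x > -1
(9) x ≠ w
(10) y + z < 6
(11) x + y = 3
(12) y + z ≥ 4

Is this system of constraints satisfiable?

Unsatisfiable

From constraints 4 and 6, x = z = w, so x = w. But constraint 9 says x ≠ w. Contradiction.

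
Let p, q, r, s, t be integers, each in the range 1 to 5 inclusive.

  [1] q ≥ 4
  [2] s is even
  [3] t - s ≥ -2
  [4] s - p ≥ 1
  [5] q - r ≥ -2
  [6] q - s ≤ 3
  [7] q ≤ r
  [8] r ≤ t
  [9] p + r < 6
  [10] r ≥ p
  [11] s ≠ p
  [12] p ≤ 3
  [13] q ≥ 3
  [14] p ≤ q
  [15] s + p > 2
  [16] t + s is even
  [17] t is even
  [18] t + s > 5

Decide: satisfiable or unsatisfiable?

Setting (p, q, r, s, t) = (1, 4, 4, 4, 4) satisfies everything: constraint 3: t - s = 0; constraint 4: s - p = 3; constraint 5: q - r = 0, and the others follow.

Satisfiable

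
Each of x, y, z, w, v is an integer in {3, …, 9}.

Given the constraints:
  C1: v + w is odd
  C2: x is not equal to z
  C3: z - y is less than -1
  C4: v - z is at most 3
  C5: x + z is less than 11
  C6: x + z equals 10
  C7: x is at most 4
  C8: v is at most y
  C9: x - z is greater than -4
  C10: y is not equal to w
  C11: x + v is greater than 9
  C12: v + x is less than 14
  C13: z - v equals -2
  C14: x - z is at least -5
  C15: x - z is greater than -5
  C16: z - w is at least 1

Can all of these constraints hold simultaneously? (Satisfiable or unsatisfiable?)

Satisfiable

Take x = 4, y = 8, z = 6, w = 5, v = 8. Then constraint 3: z - y = -2; constraint 4: v - z = 2; constraint 5: x + z = 10, and every other listed constraint is also met.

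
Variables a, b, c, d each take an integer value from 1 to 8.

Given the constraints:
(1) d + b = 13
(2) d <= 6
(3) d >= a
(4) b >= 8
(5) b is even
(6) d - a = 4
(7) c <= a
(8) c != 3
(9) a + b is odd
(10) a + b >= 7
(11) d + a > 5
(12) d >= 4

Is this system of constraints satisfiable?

Satisfiable

One satisfying assignment is a = 1, b = 8, c = 1, d = 5.
For the less obvious constraints — constraint 1: d + b = 13; constraint 6: d - a = 4; constraint 10: a + b = 9 — and the others hold by inspection.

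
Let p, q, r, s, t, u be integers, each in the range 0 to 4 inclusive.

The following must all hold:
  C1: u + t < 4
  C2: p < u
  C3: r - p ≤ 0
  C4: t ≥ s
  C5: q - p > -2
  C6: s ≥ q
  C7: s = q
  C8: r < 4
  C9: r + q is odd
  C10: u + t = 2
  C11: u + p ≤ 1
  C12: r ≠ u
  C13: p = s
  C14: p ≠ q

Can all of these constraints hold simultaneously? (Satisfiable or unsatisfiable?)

Unsatisfiable

From constraints 7 and 13, p = s = q, so p = q. But constraint 14 says p ≠ q. Contradiction.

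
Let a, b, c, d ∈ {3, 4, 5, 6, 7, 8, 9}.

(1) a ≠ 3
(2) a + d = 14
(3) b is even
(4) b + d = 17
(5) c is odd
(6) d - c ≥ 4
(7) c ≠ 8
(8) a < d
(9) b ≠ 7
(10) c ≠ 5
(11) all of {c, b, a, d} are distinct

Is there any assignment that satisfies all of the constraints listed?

Try a = 5, b = 8, c = 3, d = 9.
Check constraint 2: a + d = 14; constraint 4: b + d = 17. The remaining constraints are straightforward to verify.

Satisfiable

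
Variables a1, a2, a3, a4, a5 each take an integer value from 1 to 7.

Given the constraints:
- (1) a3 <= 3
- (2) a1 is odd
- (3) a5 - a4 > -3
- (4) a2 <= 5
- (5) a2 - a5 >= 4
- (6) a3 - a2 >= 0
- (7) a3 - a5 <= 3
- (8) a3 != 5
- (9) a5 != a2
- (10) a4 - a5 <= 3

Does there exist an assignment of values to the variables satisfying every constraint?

Constraints 5, 6, and 7 give a5 − a3 ≥ -3, a3 − a2 ≥ 0, a2 − a5 ≥ 4.
Adding all 3 inequalities: the left sides telescope to 0, and the right sides sum to (-3) + 0 + 4 = 1. So 0 ≥ 1, which is false.

Unsatisfiable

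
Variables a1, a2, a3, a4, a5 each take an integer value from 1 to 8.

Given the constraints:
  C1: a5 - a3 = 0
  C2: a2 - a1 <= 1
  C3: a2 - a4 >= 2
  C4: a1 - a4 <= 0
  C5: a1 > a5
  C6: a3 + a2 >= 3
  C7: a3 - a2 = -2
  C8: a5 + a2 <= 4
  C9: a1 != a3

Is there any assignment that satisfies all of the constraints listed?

Unsatisfiable

Constraints 2, 3, and 4 give a4 − a1 ≥ 0, a1 − a2 ≥ -1, a2 − a4 ≥ 2.
Adding all 3 inequalities: the left sides telescope to 0, and the right sides sum to 0 + (-1) + 2 = 1. So 0 ≥ 1, which is false.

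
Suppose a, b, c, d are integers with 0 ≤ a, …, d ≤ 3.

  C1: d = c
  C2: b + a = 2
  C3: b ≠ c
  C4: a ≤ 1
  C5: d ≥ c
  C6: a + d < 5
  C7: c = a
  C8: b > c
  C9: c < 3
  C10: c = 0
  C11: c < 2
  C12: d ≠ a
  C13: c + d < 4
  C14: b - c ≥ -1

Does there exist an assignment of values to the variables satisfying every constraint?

From constraints 1 and 7, d = c = a, so d = a. But constraint 12 says d ≠ a. Contradiction.

Unsatisfiable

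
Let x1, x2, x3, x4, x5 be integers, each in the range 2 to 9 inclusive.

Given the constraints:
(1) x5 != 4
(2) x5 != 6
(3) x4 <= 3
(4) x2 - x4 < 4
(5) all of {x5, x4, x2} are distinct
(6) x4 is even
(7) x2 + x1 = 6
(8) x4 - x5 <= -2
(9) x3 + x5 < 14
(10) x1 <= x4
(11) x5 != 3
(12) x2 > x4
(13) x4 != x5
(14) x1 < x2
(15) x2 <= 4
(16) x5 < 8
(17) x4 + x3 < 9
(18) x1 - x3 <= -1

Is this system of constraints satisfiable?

Satisfiable

Take x1 = 2, x2 = 4, x3 = 5, x4 = 2, x5 = 7. Then constraint 4: x2 - x4 = 2; constraint 7: x2 + x1 = 6; constraint 8: x4 - x5 = -5, and every other listed constraint is also met.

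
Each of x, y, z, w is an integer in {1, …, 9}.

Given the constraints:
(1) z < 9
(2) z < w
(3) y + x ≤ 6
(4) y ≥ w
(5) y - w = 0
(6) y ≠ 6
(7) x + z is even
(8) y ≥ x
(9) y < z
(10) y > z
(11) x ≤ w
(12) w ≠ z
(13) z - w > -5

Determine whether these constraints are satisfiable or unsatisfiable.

Unsatisfiable

Constraints 2, 4, and 9 give y < z, z < w, w ≤ y. Chaining: y < z < w ≤ y, which forces y < y — impossible.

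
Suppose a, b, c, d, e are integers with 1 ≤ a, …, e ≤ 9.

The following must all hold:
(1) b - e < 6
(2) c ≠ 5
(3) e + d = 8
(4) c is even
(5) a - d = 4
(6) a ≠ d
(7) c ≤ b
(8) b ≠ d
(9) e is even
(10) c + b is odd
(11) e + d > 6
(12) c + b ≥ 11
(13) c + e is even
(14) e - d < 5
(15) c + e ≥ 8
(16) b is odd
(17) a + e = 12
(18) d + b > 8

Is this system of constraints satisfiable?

Take a = 6, b = 9, c = 2, d = 2, e = 6. Then constraint 1: b - e = 3; constraint 3: e + d = 8; constraint 5: a - d = 4, and every other listed constraint is also met.

Satisfiable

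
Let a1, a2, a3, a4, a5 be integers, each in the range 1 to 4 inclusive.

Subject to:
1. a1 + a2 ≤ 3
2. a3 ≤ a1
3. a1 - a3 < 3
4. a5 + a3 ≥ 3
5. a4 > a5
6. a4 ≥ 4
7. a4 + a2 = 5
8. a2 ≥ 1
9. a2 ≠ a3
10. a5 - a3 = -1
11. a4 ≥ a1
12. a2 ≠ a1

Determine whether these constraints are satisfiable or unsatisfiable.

One satisfying assignment is a1 = 2, a2 = 1, a3 = 2, a4 = 4, a5 = 1.
For the less obvious constraints — constraint 1: a1 + a2 = 3; constraint 3: a1 - a3 = 0; constraint 4: a5 + a3 = 3 — and the others hold by inspection.

Satisfiable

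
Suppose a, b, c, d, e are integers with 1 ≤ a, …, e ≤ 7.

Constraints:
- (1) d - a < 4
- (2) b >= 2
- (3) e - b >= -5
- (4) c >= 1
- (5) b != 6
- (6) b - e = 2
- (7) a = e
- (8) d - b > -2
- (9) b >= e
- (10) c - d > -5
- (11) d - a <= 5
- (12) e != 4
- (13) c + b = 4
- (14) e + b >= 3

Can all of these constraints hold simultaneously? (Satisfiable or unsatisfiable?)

Satisfiable

Take a = 1, b = 3, c = 1, d = 3, e = 1. Then constraint 1: d - a = 2; constraint 3: e - b = -2, and every other listed constraint is also met.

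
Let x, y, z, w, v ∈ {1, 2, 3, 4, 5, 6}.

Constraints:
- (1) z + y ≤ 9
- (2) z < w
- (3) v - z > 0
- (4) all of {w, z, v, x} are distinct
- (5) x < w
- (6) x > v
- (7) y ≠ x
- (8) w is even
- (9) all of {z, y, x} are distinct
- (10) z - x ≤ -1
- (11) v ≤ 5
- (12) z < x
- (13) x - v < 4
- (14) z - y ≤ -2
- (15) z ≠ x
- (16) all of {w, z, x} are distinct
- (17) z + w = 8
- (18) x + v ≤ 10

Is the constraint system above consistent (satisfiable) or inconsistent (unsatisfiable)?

Take x = 5, y = 4, z = 2, w = 6, v = 4. Then constraint 1: z + y = 6; constraint 3: v - z = 2; constraint 10: z - x = -3, and every other listed constraint is also met.

Satisfiable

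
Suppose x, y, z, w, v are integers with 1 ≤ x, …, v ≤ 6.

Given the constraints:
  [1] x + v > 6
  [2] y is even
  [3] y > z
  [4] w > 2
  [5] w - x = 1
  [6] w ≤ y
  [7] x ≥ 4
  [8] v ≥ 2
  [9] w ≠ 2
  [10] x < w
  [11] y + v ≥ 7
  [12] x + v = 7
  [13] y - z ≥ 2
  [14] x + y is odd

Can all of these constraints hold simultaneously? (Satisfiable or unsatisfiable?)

Satisfiable

One satisfying assignment is x = 5, y = 6, z = 2, w = 6, v = 2.
For the less obvious constraints — constraint 1: x + v = 7; constraint 5: w - x = 1 — and the others hold by inspection.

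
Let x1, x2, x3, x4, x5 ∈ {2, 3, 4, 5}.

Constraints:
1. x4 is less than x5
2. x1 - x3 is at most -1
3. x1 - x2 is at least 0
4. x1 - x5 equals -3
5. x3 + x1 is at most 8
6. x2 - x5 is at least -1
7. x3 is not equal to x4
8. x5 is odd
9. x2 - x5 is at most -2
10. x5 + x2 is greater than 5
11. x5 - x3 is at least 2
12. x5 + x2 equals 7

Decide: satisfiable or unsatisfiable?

Unsatisfiable

Constraints 2, 3, 6, and 11 give x5 − x3 ≥ 2, x3 − x1 ≥ 1, x1 − x2 ≥ 0, x2 − x5 ≥ -1.
Adding all 4 inequalities: the left sides telescope to 0, and the right sides sum to 2 + 1 + 0 + (-1) = 2. So 0 ≥ 2, which is false.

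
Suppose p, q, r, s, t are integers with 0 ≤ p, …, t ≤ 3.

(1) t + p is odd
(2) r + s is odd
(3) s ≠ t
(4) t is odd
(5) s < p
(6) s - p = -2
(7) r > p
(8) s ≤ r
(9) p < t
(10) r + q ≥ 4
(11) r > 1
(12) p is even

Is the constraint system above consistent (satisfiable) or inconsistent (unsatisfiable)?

Satisfiable

The assignment p = 2, q = 3, r = 3, s = 0, t = 3 works:
  constraint 6 holds since s - p = -2.
  constraint 10 holds since r + q = 6.
The rest check out directly.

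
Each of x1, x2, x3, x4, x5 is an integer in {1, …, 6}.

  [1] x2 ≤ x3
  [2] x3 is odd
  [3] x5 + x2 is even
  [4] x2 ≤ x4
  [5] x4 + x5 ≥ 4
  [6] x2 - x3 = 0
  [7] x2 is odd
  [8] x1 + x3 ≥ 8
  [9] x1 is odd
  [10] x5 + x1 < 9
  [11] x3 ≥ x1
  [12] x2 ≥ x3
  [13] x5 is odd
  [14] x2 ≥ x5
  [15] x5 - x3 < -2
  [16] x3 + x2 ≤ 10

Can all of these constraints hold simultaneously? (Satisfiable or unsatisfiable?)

The assignment x1 = 5, x2 = 5, x3 = 5, x4 = 6, x5 = 1 works:
  constraint 5 holds since x4 + x5 = 7.
  constraint 6 holds since x2 - x3 = 0.
The rest check out directly.

Satisfiable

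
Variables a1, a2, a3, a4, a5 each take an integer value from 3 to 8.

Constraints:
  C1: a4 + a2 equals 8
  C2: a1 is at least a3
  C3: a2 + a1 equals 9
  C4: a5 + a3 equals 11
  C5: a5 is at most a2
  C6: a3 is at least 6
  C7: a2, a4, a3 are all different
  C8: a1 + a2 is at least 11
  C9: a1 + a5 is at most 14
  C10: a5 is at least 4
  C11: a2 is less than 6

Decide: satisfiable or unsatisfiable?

From constraints 5 and 10: a2 ≥ a5 ≥ 4. From constraints 2 and 6: a1 ≥ a3 ≥ 6. Hence a2 + a1 ≥ 10. But constraint 3 requires a2 + a1 = 9, and 9 < 10. Contradiction.

Unsatisfiable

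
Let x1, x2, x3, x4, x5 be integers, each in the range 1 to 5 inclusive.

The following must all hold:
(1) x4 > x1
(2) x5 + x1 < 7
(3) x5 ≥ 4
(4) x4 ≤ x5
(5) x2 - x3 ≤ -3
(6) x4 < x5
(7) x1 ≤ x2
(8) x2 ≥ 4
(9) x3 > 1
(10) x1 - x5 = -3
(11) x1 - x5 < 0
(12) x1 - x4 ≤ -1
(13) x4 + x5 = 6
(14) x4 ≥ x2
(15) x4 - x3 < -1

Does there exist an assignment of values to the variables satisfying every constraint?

From constraints 8 and 14: x4 ≥ x2 ≥ 4. From constraint 3: x5 ≥ 4. Hence x4 + x5 ≥ 8. But constraint 13 requires x4 + x5 = 6, and 6 < 8. Contradiction.

Unsatisfiable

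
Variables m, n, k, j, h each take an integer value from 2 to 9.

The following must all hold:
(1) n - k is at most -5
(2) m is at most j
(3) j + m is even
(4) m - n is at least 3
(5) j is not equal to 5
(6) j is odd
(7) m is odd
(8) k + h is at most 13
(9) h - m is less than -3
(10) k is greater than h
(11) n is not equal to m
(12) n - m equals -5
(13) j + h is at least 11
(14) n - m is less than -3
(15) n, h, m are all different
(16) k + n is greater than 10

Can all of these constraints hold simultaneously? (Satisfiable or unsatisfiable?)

Take m = 9, n = 4, k = 9, j = 9, h = 3. Then constraint 1: n - k = -5; constraint 4: m - n = 5; constraint 8: k + h = 12, and every other listed constraint is also met.

Satisfiable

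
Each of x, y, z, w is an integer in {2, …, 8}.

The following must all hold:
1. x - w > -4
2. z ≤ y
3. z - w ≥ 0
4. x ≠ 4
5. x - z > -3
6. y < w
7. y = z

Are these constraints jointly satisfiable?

Unsatisfiable

Constraints 2, 3, and 6 give w ≤ z, z ≤ y, y < w. Chaining: w ≤ z ≤ y < w, which forces w < w — impossible.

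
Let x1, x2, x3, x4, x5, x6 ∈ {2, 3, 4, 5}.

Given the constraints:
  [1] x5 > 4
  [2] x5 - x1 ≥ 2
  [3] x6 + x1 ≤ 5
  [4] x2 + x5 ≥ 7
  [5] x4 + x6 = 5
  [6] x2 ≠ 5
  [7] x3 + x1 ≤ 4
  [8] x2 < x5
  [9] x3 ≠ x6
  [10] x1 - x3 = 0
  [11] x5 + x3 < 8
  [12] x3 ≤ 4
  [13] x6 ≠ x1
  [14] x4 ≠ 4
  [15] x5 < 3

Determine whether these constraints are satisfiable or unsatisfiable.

Unsatisfiable

From constraint 1: x5 ≥ 5. From constraint 15: x5 ≤ 2. But 2 < 5, so no value of x5 works.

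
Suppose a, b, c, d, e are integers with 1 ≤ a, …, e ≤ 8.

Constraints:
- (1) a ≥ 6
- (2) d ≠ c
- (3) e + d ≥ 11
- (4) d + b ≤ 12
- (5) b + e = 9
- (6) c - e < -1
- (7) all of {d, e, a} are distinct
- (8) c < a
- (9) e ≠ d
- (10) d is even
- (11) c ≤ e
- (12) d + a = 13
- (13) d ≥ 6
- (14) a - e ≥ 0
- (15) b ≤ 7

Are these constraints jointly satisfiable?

Take a = 7, b = 4, c = 2, d = 6, e = 5. Then constraint 3: e + d = 11; constraint 4: d + b = 10; constraint 5: b + e = 9, and every other listed constraint is also met.

Satisfiable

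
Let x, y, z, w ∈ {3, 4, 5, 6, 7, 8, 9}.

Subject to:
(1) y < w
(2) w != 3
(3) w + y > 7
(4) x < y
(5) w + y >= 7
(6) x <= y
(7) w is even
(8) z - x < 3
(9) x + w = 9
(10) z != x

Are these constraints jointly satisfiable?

Satisfiable

Setting (x, y, z, w) = (3, 4, 4, 6) satisfies everything: constraint 3: w + y = 10; constraint 5: w + y = 10, and the others follow.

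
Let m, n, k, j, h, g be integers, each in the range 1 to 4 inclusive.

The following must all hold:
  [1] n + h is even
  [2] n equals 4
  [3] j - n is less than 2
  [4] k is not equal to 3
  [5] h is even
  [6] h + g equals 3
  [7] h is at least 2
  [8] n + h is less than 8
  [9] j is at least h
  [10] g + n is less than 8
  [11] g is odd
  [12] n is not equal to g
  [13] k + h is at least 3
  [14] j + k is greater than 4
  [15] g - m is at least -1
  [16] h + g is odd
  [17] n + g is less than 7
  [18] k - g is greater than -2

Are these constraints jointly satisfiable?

The assignment m = 2, n = 4, k = 2, j = 4, h = 2, g = 1 works:
  constraint 3 holds since j - n = 0.
  constraint 6 holds since h + g = 3.
The rest check out directly.

Satisfiable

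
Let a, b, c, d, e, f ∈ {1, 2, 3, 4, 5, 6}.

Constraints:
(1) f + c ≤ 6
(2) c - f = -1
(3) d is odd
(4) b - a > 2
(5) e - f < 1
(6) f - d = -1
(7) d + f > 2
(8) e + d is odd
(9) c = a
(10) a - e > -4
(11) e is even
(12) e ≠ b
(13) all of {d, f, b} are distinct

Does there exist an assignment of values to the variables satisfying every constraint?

Take a = 1, b = 4, c = 1, d = 3, e = 2, f = 2. Then constraint 1: f + c = 3; constraint 2: c - f = -1; constraint 4: b - a = 3, and every other listed constraint is also met.

Satisfiable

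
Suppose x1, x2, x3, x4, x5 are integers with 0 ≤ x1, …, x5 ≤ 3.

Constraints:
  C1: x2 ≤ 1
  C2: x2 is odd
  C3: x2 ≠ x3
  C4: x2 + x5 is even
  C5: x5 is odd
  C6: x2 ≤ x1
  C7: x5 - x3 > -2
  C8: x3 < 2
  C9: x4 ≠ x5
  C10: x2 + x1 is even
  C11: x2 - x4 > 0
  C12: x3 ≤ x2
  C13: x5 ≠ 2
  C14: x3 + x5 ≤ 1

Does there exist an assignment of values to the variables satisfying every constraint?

Satisfiable

Setting (x1, x2, x3, x4, x5) = (3, 1, 0, 0, 1) satisfies everything: constraint 7: x5 - x3 = 1; constraint 11: x2 - x4 = 1, and the others follow.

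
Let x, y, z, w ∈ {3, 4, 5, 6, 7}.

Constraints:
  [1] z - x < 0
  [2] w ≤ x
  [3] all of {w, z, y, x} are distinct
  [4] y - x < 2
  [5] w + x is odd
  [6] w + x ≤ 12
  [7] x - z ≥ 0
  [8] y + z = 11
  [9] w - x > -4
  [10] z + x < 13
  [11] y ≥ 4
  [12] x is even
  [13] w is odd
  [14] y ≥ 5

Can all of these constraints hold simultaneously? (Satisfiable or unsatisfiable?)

Take x = 6, y = 7, z = 4, w = 5. Then constraint 1: z - x = -2; constraint 4: y - x = 1; constraint 6: w + x = 11, and every other listed constraint is also met.

Satisfiable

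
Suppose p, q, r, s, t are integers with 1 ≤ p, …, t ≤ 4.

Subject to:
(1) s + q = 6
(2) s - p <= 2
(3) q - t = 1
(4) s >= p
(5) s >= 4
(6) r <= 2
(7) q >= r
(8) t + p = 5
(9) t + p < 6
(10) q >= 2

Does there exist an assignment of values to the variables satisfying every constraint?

One satisfying assignment is p = 4, q = 2, r = 1, s = 4, t = 1.
For the less obvious constraints — constraint 1: s + q = 6; constraint 2: s - p = 0; constraint 3: q - t = 1 — and the others hold by inspection.

Satisfiable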